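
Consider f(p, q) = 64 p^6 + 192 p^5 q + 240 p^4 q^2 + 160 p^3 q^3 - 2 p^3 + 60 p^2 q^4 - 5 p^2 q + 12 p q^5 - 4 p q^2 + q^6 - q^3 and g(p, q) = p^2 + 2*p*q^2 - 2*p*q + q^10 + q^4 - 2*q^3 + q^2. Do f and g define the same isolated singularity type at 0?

No.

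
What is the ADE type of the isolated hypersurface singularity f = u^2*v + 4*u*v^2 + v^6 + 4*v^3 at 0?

D7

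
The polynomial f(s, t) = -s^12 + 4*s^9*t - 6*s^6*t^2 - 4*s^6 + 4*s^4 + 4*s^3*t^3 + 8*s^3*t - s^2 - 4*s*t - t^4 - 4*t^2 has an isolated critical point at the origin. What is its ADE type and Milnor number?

Type A_3, Milnor number mu = 3.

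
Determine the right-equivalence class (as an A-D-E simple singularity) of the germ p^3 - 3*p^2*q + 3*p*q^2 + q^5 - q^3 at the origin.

E_8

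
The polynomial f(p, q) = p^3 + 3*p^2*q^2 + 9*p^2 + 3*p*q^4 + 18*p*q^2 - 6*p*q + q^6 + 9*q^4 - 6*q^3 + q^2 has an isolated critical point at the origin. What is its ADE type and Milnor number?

Type A2, Milnor number mu = 2.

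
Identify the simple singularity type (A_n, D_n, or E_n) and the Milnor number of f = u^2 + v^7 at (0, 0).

The Hessian of f at 0 is [[2, 0], [0, 0]] with rank 1, so corank 1. A Groebner basis of the Jacobian ideal J(f) in C{u,v} is {v^6, u}; counting standard monomials gives mu = 6. Corank 1: A-series; mu = 6 gives A_6.

Type A_{6}, Milnor number mu = 6.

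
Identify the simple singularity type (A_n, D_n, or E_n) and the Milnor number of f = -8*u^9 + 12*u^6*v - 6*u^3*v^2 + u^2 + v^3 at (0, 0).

The Hessian of f at 0 is [[2, 0], [0, 0]] with rank 1, so corank 1. A Groebner basis of the Jacobian ideal J(f) in C{u,v} is {v^2, u}; counting standard monomials gives mu = 2. Corank 1: A-series; mu = 2 gives A_2.

Type A_{2}, Milnor number mu = 2.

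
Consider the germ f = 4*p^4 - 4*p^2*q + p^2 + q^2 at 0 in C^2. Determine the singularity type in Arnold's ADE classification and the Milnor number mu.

Type A_{1}, Milnor number mu = 1.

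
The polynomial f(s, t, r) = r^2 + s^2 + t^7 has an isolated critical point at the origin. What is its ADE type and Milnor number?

The Hessian of f at 0 has rank 2. Corank 1: A-series; mu = 6 gives A_6.

Type A_{6}, Milnor number mu = 6.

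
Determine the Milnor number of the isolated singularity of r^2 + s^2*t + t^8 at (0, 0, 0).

9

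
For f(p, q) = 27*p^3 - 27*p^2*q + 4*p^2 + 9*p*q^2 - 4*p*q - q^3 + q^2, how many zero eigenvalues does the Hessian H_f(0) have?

1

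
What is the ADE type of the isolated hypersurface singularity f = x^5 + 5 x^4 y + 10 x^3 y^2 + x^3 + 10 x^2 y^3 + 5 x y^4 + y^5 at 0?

E8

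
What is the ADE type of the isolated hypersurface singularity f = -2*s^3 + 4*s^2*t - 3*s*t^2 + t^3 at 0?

The Hessian of f at 0 has rank 0. Corank 2; j^3 = -(s - t)*(2*s^2 - 2*s*t + t^2) splits into three distinct lines over C (the quadratic factor has nonzero discriminant), so D_4.

D4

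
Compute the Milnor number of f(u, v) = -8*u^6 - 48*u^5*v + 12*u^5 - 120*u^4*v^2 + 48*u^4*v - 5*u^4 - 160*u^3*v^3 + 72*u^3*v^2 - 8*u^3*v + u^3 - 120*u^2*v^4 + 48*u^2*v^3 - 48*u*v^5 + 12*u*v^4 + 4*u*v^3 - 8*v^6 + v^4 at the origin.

The Hessian of f at 0 has rank 0. Corank 2; j^3 = u^3 is a perfect cube, so E-series; the 4-jet and mu = 6 give E_6.

6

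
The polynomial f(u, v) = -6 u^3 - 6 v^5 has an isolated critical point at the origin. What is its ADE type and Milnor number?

Type E_{8}, Milnor number mu = 8.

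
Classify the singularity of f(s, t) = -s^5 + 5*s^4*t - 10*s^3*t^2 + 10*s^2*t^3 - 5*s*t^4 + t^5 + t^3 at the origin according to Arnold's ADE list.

The Hessian of f at 0 has rank 0. Corank 2; j^3 = t^3 is a perfect cube, so E-series; the 5-jet and mu = 8 give E_8.

E8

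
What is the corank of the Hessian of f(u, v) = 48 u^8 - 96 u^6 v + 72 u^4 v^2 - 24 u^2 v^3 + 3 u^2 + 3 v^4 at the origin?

Hessian at 0 has rank 1.

1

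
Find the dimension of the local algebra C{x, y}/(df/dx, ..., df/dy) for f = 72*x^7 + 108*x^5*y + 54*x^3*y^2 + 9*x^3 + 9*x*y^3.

The Hessian of f at 0 has rank 0. Corank 2; j^3 = 9*x^3 is a perfect cube, so E-series; the 4-jet and mu = 7 give E_7.

7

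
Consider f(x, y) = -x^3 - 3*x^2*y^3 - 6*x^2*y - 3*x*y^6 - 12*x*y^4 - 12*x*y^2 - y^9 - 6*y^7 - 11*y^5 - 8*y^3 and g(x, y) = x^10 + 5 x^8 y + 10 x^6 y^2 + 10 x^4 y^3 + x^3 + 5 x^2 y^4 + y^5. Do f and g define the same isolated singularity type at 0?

The Hessian of f at 0 is [[0, 0], [0, 0]] with rank 0, so corank 2. A Groebner basis of the Jacobian ideal J(f) in C{x,y} is {x^2/2 + x*y^3 + 2*x*y + 2*y^2, y^4, x^3 - 12*x*y^2 - 16*y^3, x^2*y + 4*x*y^2 + 4*y^3}; counting standard monomials gives mu = 8. Corank 2; j^3 = -(x + 2*y)^3 is a perfect cube, so E-series; the 5-jet and mu = 8 give E_8. The Hessian of g at 0 is [[0, 0], [0, 0]] with rank 0, so corank 2. A Groebner basis of the Jacobian ideal J(g) in C{x,y} is {y^4, x^2}; counting standard monomials gives mu = 8. Corank 2; j^3 = x^3 is a perfect cube, so E-series; the 5-jet and mu = 8 give E_8. Both have type E_8, hence right-equivalent.

Yes.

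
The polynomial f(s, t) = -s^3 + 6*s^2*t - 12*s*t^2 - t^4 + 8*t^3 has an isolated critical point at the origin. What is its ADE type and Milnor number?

Type E6, Milnor number mu = 6.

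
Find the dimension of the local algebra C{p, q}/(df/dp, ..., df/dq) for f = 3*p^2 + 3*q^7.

6

The Hessian of f at 0 is [[6, 0], [0, 0]] with rank 1, so corank 1. A Groebner basis of the Jacobian ideal J(f) in C{p,q} is {q^6, p}; counting standard monomials gives mu = 6. Corank 1: A-series; mu = 6 gives A_6.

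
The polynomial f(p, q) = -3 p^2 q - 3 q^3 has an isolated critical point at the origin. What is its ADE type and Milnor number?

Type D_{4}, Milnor number mu = 4.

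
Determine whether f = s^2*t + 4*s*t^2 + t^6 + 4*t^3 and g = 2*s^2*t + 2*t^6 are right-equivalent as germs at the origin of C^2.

Yes.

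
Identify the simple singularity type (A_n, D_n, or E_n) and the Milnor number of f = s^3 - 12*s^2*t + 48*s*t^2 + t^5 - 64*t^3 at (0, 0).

The Hessian of f at 0 has rank 0. Corank 2; j^3 = (s - 4*t)^3 is a perfect cube, so E-series; the 5-jet and mu = 8 give E_8.

Type E8, Milnor number mu = 8.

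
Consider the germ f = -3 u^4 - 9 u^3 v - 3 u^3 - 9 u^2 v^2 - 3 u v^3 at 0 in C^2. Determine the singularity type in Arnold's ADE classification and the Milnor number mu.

The Hessian of f at 0 has rank 0. Corank 2; j^3 = -3*u^3 is a perfect cube, so E-series; the 4-jet and mu = 7 give E_7.

Type E7, Milnor number mu = 7.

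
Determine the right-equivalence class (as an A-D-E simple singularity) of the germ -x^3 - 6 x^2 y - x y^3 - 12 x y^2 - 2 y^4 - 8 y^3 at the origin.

The Hessian of f at 0 is [[0, 0], [0, 0]] with rank 0, so corank 2. A Groebner basis of the Jacobian ideal J(f) in C{x,y} is {x^3 + 6*x^2*y + 48*x^2 + 192*x*y + 192*y^2, -6*x^2 + x*y^2 - 24*x*y - 24*y^2, 3*x^2 + 12*x*y + y^3 + 12*y^2}; counting standard monomials gives mu = 7. Corank 2; j^3 = -(x + 2*y)^3 is a perfect cube, so E-series; the 4-jet and mu = 7 give E_7.

E_7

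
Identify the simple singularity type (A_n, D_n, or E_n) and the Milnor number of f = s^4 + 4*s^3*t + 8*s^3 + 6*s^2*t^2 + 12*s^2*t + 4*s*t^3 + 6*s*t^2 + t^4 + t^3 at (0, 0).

The Hessian of f at 0 has rank 0. Corank 2; j^3 = (2*s + t)^3 is a perfect cube, so E-series; the 4-jet and mu = 6 give E_6.

Type E_6, Milnor number mu = 6.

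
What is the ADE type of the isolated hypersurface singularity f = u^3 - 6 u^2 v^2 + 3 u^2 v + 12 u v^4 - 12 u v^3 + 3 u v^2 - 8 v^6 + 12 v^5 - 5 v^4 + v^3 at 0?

E6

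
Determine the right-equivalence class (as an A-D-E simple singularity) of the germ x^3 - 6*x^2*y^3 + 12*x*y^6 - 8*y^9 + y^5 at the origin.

E8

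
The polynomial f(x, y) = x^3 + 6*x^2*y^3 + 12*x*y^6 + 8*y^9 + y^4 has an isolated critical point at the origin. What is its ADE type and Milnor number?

Type E6, Milnor number mu = 6.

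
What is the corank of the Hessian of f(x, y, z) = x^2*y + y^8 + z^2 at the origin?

Hessian at 0 has rank 1.

2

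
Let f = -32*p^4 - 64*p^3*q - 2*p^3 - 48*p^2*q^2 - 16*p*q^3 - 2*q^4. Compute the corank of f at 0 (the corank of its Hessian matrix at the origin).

The Hessian at 0 is [[0, 0], [0, 0]] of rank 0; hence corank 2.

2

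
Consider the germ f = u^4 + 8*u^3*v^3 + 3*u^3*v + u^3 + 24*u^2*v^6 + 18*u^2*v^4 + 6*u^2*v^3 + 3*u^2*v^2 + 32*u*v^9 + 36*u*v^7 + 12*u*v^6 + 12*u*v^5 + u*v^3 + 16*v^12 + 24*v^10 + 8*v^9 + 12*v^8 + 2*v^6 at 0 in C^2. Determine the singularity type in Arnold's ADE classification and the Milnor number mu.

Type E_7, Milnor number mu = 7.

The Hessian of f at 0 is [[0, 0], [0, 0]] with rank 0, so corank 2. A Groebner basis of the Jacobian ideal J(f) in C{u,v} is {3*u^2 + v^4 + v^3, u^3, u^2*v - u^2 - v^3/3, 2*u^2 + u*v^2 + 2*v^3/3}; counting standard monomials gives mu = 7. Corank 2; j^3 = u^3 is a perfect cube, so E-series; the 4-jet and mu = 7 give E_7.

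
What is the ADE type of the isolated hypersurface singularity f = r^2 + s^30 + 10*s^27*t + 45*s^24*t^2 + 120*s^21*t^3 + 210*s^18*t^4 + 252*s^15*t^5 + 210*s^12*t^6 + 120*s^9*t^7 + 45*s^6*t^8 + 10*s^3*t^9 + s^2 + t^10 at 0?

A_9

The Hessian of f at 0 has rank 2. Corank 1: A-series; mu = 9 gives A_9.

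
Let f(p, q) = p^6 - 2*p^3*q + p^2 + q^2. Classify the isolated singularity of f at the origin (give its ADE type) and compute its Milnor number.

Type A_{1}, Milnor number mu = 1.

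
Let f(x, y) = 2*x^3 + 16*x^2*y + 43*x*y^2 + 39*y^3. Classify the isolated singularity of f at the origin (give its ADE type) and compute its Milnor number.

The Hessian of f at 0 has rank 0. Corank 2; j^3 = (x + 3*y)*(2*x^2 + 10*x*y + 13*y^2) splits into three distinct lines over C (the quadratic factor has nonzero discriminant), so D_4.

Type D_4, Milnor number mu = 4.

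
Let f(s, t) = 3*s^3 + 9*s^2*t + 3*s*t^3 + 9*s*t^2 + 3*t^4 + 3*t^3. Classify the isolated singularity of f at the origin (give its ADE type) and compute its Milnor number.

Type E_{7}, Milnor number mu = 7.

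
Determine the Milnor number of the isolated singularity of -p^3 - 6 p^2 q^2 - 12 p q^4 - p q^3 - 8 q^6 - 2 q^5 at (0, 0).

7

The Hessian of f at 0 is [[0, 0], [0, 0]] with rank 0, so corank 2. A Groebner basis of the Jacobian ideal J(f) in C{p,q} is {-p^2/4 + q^4 - q^3/12, p^3, p^2*q + p^2/12 + q^3/36, p^2/2 + p*q^2 + q^3/6}; counting standard monomials gives mu = 7. Corank 2; j^3 = -p^3 is a perfect cube, so E-series; the 4-jet and mu = 7 give E_7.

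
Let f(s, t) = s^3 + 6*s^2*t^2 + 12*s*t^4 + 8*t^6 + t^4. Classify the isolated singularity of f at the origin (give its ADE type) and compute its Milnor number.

Type E_6, Milnor number mu = 6.

The Hessian of f at 0 has rank 0. Corank 2; j^3 = s^3 is a perfect cube, so E-series; the 4-jet and mu = 6 give E_6.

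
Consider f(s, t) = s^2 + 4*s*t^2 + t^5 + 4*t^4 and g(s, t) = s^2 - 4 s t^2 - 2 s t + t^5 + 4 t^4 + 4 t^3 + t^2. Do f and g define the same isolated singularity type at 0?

The Hessian of f at 0 is [[2, 0], [0, 0]] with rank 1, so corank 1. A Groebner basis of the Jacobian ideal J(f) in C{s,t} is {s^2, s/2 + t^2}; counting standard monomials gives mu = 4. Corank 1: A-series; mu = 4 gives A_4. The Hessian of g at 0 is [[2, -2], [-2, 2]] with rank 1, so corank 1. A Groebner basis of the Jacobian ideal J(g) in C{s,t} is {s^2 - 2*s*t + s/2 - t/2, -s/2 + t^2 + t/2}; counting standard monomials gives mu = 4. Corank 1: A-series; mu = 4 gives A_4. Both have type A_4, hence right-equivalent.

Yes.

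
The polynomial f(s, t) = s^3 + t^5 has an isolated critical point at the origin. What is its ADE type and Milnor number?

Type E8, Milnor number mu = 8.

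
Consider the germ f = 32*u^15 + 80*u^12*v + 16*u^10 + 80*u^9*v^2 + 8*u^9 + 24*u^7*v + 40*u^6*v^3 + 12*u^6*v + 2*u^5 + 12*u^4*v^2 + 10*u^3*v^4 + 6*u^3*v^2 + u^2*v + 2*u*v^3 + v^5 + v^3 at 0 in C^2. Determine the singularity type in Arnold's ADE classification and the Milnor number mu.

Type D_{4}, Milnor number mu = 4.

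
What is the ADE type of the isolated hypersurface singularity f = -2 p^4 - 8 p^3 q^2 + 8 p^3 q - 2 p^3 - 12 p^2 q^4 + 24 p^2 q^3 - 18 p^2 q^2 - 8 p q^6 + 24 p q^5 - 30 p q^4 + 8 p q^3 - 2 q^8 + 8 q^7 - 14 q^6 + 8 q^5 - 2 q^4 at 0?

E_6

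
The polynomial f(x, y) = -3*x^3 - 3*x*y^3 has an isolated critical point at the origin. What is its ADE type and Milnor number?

Type E_{7}, Milnor number mu = 7.

The Hessian of f at 0 has rank 0. Corank 2; j^3 = -3*x^3 is a perfect cube, so E-series; the 4-jet and mu = 7 give E_7.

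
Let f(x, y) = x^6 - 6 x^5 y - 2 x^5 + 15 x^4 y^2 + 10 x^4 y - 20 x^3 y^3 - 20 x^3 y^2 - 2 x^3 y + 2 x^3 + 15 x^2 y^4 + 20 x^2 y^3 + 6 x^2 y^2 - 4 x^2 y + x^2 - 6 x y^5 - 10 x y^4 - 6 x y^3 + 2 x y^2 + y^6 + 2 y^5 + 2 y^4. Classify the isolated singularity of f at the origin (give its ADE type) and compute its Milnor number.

The Hessian of f at 0 is [[2, 0], [0, 0]] with rank 1, so corank 1. A Groebner basis of the Jacobian ideal J(f) in C{x,y} is {x^2, x*y, x + y^2}; counting standard monomials gives mu = 3. Corank 1: A-series; mu = 3 gives A_3.

Type A_3, Milnor number mu = 3.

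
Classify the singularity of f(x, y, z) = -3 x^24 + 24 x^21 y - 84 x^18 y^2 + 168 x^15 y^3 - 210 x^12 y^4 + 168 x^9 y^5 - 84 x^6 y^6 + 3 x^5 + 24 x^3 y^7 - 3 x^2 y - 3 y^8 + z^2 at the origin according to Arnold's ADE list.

D_9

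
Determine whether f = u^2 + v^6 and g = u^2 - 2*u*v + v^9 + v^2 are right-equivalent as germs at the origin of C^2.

No.

The Hessian of f at 0 has rank 1. Corank 1: A-series; mu = 5 gives A_5. The Hessian of g at 0 has rank 1. Corank 1: A-series; mu = 8 gives A_8. f is A_5 but g is A_8, hence not right-equivalent.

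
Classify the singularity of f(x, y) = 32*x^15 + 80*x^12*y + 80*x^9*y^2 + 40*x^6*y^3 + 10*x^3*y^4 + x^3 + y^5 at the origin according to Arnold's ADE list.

E_8

The Hessian of f at 0 has rank 0. Corank 2; j^3 = x^3 is a perfect cube, so E-series; the 5-jet and mu = 8 give E_8.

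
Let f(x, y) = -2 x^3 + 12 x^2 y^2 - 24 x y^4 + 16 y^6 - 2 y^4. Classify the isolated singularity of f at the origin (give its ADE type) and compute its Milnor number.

The Hessian of f at 0 has rank 0. Corank 2; j^3 = -2*x^3 is a perfect cube, so E-series; the 4-jet and mu = 6 give E_6.

Type E_6, Milnor number mu = 6.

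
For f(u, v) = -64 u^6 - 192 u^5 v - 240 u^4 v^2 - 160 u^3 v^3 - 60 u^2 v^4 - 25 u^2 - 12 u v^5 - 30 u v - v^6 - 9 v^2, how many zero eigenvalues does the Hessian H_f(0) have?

1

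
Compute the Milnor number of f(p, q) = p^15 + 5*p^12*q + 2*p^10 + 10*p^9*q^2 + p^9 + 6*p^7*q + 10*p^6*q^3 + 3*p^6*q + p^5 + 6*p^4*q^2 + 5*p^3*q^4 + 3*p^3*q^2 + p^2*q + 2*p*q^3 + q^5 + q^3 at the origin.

The Hessian of f at 0 has rank 0. Corank 2; j^3 = q*(p^2 + q^2) splits into three distinct lines over C (the quadratic factor has nonzero discriminant), so D_4.

4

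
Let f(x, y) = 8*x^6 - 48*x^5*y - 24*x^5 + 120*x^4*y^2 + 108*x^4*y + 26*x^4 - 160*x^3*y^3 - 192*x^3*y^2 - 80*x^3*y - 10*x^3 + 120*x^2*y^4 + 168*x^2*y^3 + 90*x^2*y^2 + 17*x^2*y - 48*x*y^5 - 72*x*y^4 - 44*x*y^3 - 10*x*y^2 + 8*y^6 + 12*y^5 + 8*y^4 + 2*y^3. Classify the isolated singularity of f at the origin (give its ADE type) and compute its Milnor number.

Type D_4, Milnor number mu = 4.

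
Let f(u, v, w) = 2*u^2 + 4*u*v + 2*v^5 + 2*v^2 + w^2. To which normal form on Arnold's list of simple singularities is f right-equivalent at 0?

A4

The Hessian of f at 0 is [[4, 4, 0], [4, 4, 0], [0, 0, 2]] with rank 2, so corank 1. A Groebner basis of the Jacobian ideal J(f) in C{u,v,w} is {v^4, u + v, w}; counting standard monomials gives mu = 4. Corank 1: A-series; mu = 4 gives A_4.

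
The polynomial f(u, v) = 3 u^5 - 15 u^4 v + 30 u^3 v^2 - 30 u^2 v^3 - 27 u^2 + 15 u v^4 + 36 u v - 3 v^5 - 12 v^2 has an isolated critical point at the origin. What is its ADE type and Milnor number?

The Hessian of f at 0 has rank 1. Corank 1: A-series; mu = 4 gives A_4.

Type A_4, Milnor number mu = 4.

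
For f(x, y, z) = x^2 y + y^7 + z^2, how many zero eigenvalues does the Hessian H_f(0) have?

2

Hessian at 0 has rank 1.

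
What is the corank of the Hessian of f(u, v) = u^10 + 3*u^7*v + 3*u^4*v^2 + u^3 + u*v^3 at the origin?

2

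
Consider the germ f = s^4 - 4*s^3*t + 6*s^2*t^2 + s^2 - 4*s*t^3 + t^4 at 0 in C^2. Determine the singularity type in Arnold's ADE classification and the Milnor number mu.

Type A3, Milnor number mu = 3.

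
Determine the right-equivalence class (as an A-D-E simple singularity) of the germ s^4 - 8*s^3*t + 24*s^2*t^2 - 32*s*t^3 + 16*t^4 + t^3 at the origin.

The Hessian of f at 0 has rank 0. Corank 2; j^3 = t^3 is a perfect cube, so E-series; the 4-jet and mu = 6 give E_6.

E6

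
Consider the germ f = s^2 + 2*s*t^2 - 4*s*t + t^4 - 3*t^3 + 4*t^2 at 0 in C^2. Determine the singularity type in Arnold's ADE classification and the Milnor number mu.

The Hessian of f at 0 is [[2, -4], [-4, 8]] with rank 1, so corank 1. A Groebner basis of the Jacobian ideal J(f) in C{s,t} is {t^2, s - 2*t}; counting standard monomials gives mu = 2. Corank 1: A-series; mu = 2 gives A_2.

Type A_2, Milnor number mu = 2.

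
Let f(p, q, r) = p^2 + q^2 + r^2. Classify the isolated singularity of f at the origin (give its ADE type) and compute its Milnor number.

Type A1, Milnor number mu = 1.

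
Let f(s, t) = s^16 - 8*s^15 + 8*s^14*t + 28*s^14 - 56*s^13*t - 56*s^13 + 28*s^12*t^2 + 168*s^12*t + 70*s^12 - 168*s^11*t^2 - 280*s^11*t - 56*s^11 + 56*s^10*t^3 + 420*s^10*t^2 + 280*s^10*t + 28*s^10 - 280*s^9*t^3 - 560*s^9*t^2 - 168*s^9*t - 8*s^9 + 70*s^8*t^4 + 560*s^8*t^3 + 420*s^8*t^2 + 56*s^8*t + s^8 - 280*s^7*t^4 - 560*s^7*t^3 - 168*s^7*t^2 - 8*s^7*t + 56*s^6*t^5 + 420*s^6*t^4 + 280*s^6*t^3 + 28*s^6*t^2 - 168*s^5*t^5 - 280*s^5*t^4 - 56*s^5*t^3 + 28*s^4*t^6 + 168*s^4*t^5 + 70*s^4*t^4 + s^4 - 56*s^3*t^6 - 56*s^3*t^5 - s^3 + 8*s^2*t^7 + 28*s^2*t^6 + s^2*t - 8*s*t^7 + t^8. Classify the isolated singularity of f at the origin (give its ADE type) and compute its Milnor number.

Type D9, Milnor number mu = 9.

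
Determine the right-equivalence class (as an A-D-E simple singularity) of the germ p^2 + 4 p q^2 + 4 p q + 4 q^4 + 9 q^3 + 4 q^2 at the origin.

The Hessian of f at 0 has rank 1. Corank 1: A-series; mu = 2 gives A_2.

A_2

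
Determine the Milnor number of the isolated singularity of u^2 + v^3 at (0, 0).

2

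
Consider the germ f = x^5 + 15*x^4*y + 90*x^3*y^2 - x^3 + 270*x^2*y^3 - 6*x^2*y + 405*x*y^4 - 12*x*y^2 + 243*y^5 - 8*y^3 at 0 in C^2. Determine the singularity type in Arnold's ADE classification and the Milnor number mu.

Type E8, Milnor number mu = 8.

The Hessian of f at 0 is [[0, 0], [0, 0]] with rank 0, so corank 2. A Groebner basis of the Jacobian ideal J(f) in C{x,y} is {y^5, x*y^3 + 9*y^4/4, x^2 + 4*x*y + 4*y^2}; counting standard monomials gives mu = 8. Corank 2; j^3 = -(x + 2*y)^3 is a perfect cube, so E-series; the 5-jet and mu = 8 give E_8.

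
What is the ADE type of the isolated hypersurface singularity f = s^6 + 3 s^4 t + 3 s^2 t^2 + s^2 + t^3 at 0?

A_2

The Hessian of f at 0 is [[2, 0], [0, 0]] with rank 1, so corank 1. A Groebner basis of the Jacobian ideal J(f) in C{s,t} is {t^2, s}; counting standard monomials gives mu = 2. Corank 1: A-series; mu = 2 gives A_2.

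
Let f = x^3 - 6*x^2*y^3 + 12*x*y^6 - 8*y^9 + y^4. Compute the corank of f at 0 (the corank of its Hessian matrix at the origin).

Hessian at 0 has rank 0.

2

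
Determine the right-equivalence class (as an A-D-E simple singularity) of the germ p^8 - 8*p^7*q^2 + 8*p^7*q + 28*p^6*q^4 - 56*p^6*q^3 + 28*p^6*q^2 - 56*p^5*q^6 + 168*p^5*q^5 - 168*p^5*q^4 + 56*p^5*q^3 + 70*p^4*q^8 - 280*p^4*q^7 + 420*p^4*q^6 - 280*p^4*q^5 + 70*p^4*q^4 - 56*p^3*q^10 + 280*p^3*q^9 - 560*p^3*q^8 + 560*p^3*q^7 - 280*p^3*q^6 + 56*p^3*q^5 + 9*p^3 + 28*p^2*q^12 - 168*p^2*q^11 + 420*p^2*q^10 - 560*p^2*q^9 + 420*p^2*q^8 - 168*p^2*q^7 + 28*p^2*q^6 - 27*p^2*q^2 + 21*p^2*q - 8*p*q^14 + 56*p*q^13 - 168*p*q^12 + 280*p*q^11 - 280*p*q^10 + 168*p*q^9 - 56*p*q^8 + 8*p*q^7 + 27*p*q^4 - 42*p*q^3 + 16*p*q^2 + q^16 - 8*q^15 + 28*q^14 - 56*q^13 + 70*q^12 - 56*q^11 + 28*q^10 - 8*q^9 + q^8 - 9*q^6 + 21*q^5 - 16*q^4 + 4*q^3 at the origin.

D9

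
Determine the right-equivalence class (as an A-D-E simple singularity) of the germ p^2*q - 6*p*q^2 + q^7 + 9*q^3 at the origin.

D_8

The Hessian of f at 0 is [[0, 0], [0, 0]] with rank 0, so corank 2. A Groebner basis of the Jacobian ideal J(f) in C{p,q} is {p^2/7 + q^6 - 9*q^2/7, p^3 - 27*q^3, p*q - 3*q^2}; counting standard monomials gives mu = 8. Corank 2; j^3 = q*(p - 3*q)^2 has shape L^2 M (L != M), so D-series; mu = 8 gives D_8.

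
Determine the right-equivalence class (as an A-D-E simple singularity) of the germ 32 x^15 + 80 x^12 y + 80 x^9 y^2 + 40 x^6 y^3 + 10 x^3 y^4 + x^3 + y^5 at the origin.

E_{8}

The Hessian of f at 0 has rank 0. Corank 2; j^3 = x^3 is a perfect cube, so E-series; the 5-jet and mu = 8 give E_8.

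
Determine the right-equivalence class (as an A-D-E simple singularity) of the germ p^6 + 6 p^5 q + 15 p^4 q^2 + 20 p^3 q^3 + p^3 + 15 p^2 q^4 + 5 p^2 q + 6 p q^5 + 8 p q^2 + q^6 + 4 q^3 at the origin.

D_{7}

The Hessian of f at 0 has rank 0. Corank 2; j^3 = (p + q)*(p + 2*q)^2 has shape L^2 M (L != M), so D-series; mu = 7 gives D_7.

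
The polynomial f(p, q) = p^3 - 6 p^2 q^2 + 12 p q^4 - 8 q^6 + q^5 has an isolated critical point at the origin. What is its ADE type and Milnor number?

The Hessian of f at 0 has rank 0. Corank 2; j^3 = p^3 is a perfect cube, so E-series; the 5-jet and mu = 8 give E_8.

Type E_{8}, Milnor number mu = 8.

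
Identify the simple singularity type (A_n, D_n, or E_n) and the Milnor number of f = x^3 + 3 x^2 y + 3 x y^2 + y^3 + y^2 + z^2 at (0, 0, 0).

The Hessian of f at 0 is [[0, 0, 0], [0, 2, 0], [0, 0, 2]] with rank 2, so corank 1. A Groebner basis of the Jacobian ideal J(f) in C{x,y,z} is {x^2, y, z}; counting standard monomials gives mu = 2. Corank 1: A-series; mu = 2 gives A_2.

Type A_2, Milnor number mu = 2.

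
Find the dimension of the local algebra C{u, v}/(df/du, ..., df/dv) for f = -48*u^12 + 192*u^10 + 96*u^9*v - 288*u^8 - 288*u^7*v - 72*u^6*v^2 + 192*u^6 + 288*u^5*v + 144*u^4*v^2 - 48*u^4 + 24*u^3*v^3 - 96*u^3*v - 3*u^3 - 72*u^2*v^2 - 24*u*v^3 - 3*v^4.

6

The Hessian of f at 0 is [[0, 0], [0, 0]] with rank 0, so corank 2. A Groebner basis of the Jacobian ideal J(f) in C{u,v} is {v^4, u*v^2 + v^3/6, u^2}; counting standard monomials gives mu = 6. Corank 2; j^3 = -3*u^3 is a perfect cube, so E-series; the 4-jet and mu = 6 give E_6.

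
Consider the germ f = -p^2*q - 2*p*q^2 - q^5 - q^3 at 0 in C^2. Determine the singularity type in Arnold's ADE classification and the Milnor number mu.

Type D_6, Milnor number mu = 6.

The Hessian of f at 0 is [[0, 0], [0, 0]] with rank 0, so corank 2. A Groebner basis of the Jacobian ideal J(f) in C{p,q} is {p^2/5 + q^4 - q^2/5, p^3 + q^3, p*q + q^2}; counting standard monomials gives mu = 6. Corank 2; j^3 = -q*(p + q)^2 has shape L^2 M (L != M), so D-series; mu = 6 gives D_6.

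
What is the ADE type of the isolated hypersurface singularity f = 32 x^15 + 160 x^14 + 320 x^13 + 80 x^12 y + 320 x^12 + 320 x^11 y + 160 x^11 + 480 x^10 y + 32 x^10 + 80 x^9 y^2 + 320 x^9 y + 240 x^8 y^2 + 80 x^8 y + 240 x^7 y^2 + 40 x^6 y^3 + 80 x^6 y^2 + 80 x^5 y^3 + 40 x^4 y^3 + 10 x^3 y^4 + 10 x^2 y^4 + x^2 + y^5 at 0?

A_{4}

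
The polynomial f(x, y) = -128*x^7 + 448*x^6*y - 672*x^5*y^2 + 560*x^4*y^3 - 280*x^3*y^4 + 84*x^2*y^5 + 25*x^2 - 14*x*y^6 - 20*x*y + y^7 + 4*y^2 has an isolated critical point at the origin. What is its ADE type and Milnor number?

Type A6, Milnor number mu = 6.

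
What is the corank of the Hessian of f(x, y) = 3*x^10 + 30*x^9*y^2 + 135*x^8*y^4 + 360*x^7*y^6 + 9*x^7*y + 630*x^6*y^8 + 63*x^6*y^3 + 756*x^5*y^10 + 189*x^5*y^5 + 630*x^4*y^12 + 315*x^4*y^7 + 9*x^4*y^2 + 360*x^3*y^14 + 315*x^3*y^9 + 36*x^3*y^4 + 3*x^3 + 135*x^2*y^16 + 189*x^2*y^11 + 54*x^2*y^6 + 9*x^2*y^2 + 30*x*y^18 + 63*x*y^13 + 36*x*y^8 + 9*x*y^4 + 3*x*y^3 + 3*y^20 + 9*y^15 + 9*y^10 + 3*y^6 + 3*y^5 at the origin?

2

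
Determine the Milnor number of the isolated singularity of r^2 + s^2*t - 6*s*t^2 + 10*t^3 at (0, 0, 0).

4

The Hessian of f at 0 has rank 1. Corank 2; j^3 = t*(s^2 - 6*s*t + 10*t^2) splits into three distinct lines over C (the quadratic factor has nonzero discriminant), so D_4.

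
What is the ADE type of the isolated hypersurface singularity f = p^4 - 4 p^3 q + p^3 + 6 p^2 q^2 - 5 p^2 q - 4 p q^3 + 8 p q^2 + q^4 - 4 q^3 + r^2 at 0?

D_{5}

The Hessian of f at 0 is [[0, 0, 0], [0, 0, 0], [0, 0, 2]] with rank 1, so corank 2. A Groebner basis of the Jacobian ideal J(f) in C{p,q,r} is {p*q^2 - p*q/2 + q^2, -p*q/4 + q^3 + q^2/2, p^2 - 3*p*q + 2*q^2, r}; counting standard monomials gives mu = 5. Corank 2; j^3 = (p - 2*q)^2*(p - q) has shape L^2 M (L != M), so D-series; mu = 5 gives D_5.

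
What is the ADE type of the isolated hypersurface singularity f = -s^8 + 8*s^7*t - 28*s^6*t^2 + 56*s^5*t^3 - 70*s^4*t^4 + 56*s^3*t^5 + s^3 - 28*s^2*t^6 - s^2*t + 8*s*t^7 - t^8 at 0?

The Hessian of f at 0 is [[0, 0], [0, 0]] with rank 0, so corank 2. A Groebner basis of the Jacobian ideal J(f) in C{s,t} is {s*t/8 + t^7, s*t^2, s^2 - s*t}; counting standard monomials gives mu = 9. Corank 2; j^3 = s^2*(s - t) has shape L^2 M (L != M), so D-series; mu = 9 gives D_9.

D_9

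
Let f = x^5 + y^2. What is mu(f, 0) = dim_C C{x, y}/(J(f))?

4

The Hessian of f at 0 is [[0, 0], [0, 2]] with rank 1, so corank 1. A Groebner basis of the Jacobian ideal J(f) in C{x,y} is {x^4, y}; counting standard monomials gives mu = 4. Corank 1: A-series; mu = 4 gives A_4.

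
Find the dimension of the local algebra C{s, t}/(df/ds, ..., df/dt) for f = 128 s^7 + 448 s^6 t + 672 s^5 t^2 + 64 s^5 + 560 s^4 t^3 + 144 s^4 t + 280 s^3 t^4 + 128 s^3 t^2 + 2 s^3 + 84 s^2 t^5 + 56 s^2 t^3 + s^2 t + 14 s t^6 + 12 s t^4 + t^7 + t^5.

6

The Hessian of f at 0 is [[0, 0], [0, 0]] with rank 0, so corank 2. A Groebner basis of the Jacobian ideal J(f) in C{s,t} is {-s*t/9 + t^4, s*t^2, s^2 + 5*s*t/9}; counting standard monomials gives mu = 6. Corank 2; j^3 = s^2*(2*s + t) has shape L^2 M (L != M), so D-series; mu = 6 gives D_6.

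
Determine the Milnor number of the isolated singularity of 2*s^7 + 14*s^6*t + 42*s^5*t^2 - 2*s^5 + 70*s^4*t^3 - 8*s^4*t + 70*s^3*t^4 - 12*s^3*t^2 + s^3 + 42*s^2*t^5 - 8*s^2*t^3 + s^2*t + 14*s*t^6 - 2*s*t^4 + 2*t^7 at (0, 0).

The Hessian of f at 0 has rank 0. Corank 2; j^3 = s^2*(s + t) has shape L^2 M (L != M), so D-series; mu = 8 gives D_8.

8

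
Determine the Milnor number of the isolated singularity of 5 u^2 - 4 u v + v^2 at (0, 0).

1

The Hessian of f at 0 has rank 2. Corank 0: nondegenerate Morse point, so A_1.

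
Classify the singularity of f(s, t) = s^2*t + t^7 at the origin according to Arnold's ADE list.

D8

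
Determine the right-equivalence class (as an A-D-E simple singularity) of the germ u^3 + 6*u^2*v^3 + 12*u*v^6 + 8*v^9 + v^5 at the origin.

E_{8}

The Hessian of f at 0 has rank 0. Corank 2; j^3 = u^3 is a perfect cube, so E-series; the 5-jet and mu = 8 give E_8.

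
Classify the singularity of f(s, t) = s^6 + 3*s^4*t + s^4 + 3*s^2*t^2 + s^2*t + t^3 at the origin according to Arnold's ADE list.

D4

The Hessian of f at 0 is [[0, 0], [0, 0]] with rank 0, so corank 2. A Groebner basis of the Jacobian ideal J(f) in C{s,t} is {t^3, s^2 + 3*t^2, s*t}; counting standard monomials gives mu = 4. Corank 2; j^3 = t*(s^2 + t^2) splits into three distinct lines over C (the quadratic factor has nonzero discriminant), so D_4.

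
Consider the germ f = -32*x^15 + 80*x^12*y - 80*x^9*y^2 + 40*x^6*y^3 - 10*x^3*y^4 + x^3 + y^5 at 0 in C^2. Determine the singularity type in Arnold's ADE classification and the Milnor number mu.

The Hessian of f at 0 is [[0, 0], [0, 0]] with rank 0, so corank 2. A Groebner basis of the Jacobian ideal J(f) in C{x,y} is {y^4, x^2}; counting standard monomials gives mu = 8. Corank 2; j^3 = x^3 is a perfect cube, so E-series; the 5-jet and mu = 8 give E_8.

Type E8, Milnor number mu = 8.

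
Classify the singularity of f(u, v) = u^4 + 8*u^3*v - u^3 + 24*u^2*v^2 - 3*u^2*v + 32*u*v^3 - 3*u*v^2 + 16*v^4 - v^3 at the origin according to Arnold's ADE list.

E_6

The Hessian of f at 0 has rank 0. Corank 2; j^3 = -(u + v)^3 is a perfect cube, so E-series; the 4-jet and mu = 6 give E_6.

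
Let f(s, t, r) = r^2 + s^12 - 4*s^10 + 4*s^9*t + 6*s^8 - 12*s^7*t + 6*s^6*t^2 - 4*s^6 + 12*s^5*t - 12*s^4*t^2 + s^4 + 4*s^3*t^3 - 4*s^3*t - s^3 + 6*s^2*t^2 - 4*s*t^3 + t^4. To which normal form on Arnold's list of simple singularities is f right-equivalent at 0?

E6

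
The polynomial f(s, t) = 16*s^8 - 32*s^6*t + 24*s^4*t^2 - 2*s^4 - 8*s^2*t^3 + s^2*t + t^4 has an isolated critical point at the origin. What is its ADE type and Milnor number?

Type D_{5}, Milnor number mu = 5.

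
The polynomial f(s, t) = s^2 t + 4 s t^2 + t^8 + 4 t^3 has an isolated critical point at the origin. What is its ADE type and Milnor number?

Type D9, Milnor number mu = 9.

The Hessian of f at 0 has rank 0. Corank 2; j^3 = t*(s + 2*t)^2 has shape L^2 M (L != M), so D-series; mu = 9 gives D_9.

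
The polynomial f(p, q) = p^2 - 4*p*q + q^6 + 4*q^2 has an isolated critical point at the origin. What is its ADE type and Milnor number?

Type A5, Milnor number mu = 5.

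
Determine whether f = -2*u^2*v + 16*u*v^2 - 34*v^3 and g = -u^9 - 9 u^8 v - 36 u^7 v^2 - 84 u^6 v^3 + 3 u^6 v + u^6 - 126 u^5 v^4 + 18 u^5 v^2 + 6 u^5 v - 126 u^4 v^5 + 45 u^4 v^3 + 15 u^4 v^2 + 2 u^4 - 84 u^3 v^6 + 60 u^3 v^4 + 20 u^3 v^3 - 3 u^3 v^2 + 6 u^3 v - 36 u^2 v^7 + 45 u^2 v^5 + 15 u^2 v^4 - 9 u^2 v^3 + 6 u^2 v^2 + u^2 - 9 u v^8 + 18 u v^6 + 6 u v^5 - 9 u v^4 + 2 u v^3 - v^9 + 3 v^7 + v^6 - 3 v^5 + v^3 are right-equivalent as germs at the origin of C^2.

No.

The Hessian of f at 0 is [[0, 0], [0, 0]] with rank 0, so corank 2. A Groebner basis of the Jacobian ideal J(f) in C{u,v} is {v^3, u^2 - 13*v^2, u*v - 4*v^2}; counting standard monomials gives mu = 4. Corank 2; j^3 = -2*v*(u^2 - 8*u*v + 17*v^2) splits into three distinct lines over C (the quadratic factor has nonzero discriminant), so D_4. The Hessian of g at 0 is [[2, 0], [0, 0]] with rank 1, so corank 1. A Groebner basis of the Jacobian ideal J(g) in C{u,v} is {v^2, u}; counting standard monomials gives mu = 2. Corank 1: A-series; mu = 2 gives A_2. f is D_4 but g is A_2, hence not right-equivalent.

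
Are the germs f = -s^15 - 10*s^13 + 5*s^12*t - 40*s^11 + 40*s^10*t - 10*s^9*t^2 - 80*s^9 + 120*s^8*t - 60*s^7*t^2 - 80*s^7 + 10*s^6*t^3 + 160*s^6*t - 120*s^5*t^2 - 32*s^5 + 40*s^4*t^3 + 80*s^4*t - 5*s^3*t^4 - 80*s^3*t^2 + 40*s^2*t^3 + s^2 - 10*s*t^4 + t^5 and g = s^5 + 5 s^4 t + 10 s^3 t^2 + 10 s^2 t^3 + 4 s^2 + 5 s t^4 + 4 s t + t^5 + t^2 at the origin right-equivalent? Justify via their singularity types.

The Hessian of f at 0 has rank 1. Corank 1: A-series; mu = 4 gives A_4. The Hessian of g at 0 has rank 1. Corank 1: A-series; mu = 4 gives A_4. Both have type A_4, hence right-equivalent.

Yes.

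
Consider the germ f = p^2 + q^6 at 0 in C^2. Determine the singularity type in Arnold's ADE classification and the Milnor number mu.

Type A_{5}, Milnor number mu = 5.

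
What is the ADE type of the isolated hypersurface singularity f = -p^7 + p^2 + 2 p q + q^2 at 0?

A6

The Hessian of f at 0 has rank 1. Corank 1: A-series; mu = 6 gives A_6.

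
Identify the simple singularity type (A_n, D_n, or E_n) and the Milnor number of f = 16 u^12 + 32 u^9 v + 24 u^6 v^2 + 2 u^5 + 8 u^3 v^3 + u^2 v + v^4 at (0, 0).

Type D_5, Milnor number mu = 5.

The Hessian of f at 0 is [[0, 0], [0, 0]] with rank 0, so corank 2. A Groebner basis of the Jacobian ideal J(f) in C{u,v} is {u^3, u^2/4 + v^3, u*v}; counting standard monomials gives mu = 5. Corank 2; j^3 = u^2*v has shape L^2 M (L != M), so D-series; mu = 5 gives D_5.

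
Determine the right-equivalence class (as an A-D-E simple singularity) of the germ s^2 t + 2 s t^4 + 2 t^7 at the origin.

D_{8}

The Hessian of f at 0 has rank 0. Corank 2; j^3 = s^2*t has shape L^2 M (L != M), so D-series; mu = 8 gives D_8.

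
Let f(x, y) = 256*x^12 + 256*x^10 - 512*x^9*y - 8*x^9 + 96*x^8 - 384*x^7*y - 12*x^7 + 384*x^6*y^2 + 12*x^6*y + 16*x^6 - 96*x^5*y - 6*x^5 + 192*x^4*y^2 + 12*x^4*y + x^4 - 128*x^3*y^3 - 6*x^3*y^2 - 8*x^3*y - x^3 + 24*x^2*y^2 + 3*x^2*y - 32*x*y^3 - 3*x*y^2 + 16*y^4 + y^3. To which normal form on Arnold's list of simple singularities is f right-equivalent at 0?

E6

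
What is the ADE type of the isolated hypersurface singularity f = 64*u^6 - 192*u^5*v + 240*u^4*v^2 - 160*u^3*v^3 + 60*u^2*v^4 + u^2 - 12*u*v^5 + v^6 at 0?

A5

The Hessian of f at 0 has rank 1. Corank 1: A-series; mu = 5 gives A_5.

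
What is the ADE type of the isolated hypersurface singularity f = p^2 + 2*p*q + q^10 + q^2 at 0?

A_9

The Hessian of f at 0 has rank 1. Corank 1: A-series; mu = 9 gives A_9.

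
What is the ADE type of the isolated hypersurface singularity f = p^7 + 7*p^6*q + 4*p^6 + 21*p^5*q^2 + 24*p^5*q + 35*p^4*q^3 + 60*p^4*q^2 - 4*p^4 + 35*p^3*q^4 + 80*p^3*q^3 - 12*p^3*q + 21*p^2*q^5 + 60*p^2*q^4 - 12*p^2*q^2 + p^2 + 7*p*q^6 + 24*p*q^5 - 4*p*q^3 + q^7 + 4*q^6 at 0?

The Hessian of f at 0 has rank 1. Corank 1: A-series; mu = 6 gives A_6.

A_{6}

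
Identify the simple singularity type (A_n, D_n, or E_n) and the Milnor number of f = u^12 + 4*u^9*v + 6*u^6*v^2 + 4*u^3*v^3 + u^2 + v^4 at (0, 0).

The Hessian of f at 0 has rank 1. Corank 1: A-series; mu = 3 gives A_3.

Type A_3, Milnor number mu = 3.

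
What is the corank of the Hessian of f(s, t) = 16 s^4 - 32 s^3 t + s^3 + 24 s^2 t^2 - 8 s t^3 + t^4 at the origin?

2

The Hessian at 0 is [[0, 0], [0, 0]] of rank 0; hence corank 2.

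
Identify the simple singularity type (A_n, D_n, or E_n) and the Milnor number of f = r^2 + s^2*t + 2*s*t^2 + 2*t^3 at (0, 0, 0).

Type D4, Milnor number mu = 4.

The Hessian of f at 0 has rank 1. Corank 2; j^3 = t*(s^2 + 2*s*t + 2*t^2) splits into three distinct lines over C (the quadratic factor has nonzero discriminant), so D_4.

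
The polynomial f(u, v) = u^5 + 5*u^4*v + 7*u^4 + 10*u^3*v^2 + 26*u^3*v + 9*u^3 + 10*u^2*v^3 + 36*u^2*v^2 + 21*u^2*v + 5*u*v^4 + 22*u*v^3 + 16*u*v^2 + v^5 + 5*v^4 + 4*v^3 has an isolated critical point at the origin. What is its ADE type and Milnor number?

Type D_5, Milnor number mu = 5.

The Hessian of f at 0 has rank 0. Corank 2; j^3 = (u + v)*(3*u + 2*v)^2 has shape L^2 M (L != M), so D-series; mu = 5 gives D_5.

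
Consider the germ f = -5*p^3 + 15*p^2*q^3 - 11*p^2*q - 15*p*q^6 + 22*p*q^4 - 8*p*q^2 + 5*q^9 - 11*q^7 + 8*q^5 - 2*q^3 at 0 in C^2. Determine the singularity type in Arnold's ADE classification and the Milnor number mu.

Type D4, Milnor number mu = 4.

The Hessian of f at 0 is [[0, 0], [0, 0]] with rank 0, so corank 2. A Groebner basis of the Jacobian ideal J(f) in C{p,q} is {q^3, p^2 + 2*q^2, p*q - q^2}; counting standard monomials gives mu = 4. Corank 2; j^3 = -(p + q)*(5*p^2 + 6*p*q + 2*q^2) splits into three distinct lines over C (the quadratic factor has nonzero discriminant), so D_4.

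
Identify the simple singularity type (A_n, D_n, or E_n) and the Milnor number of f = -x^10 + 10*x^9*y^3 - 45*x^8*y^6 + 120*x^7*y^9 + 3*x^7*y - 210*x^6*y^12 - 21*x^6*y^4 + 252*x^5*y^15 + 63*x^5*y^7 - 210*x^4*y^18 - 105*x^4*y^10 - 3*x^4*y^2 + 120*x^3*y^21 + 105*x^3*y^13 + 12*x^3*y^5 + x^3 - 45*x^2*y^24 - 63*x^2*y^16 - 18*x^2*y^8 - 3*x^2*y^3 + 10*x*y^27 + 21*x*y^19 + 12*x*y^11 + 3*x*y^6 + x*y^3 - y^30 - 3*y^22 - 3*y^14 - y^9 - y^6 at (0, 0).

Type E_{7}, Milnor number mu = 7.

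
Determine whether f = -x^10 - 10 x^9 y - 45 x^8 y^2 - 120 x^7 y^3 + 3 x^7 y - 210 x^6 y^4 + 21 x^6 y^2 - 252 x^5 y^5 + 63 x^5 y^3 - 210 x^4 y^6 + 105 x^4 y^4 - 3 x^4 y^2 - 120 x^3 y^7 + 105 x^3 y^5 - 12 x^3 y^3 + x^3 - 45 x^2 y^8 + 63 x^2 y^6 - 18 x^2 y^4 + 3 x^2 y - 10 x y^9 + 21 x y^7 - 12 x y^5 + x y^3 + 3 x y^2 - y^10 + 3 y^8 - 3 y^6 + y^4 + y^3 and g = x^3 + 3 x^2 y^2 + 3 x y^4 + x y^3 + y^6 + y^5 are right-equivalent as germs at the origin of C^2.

Yes.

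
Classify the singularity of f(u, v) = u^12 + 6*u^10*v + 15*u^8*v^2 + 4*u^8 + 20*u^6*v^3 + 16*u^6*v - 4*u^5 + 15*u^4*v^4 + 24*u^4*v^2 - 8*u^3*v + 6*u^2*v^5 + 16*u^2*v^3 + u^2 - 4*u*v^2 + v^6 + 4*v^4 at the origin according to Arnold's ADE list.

A5

The Hessian of f at 0 is [[2, 0], [0, 0]] with rank 1, so corank 1. A Groebner basis of the Jacobian ideal J(f) in C{u,v} is {u^3, u^2*v, -u/2 + v^2}; counting standard monomials gives mu = 5. Corank 1: A-series; mu = 5 gives A_5.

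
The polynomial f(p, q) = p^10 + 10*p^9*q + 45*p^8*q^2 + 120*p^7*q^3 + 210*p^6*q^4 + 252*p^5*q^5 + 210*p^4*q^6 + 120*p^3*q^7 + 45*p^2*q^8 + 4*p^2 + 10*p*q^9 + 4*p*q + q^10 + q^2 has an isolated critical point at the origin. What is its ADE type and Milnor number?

Type A9, Milnor number mu = 9.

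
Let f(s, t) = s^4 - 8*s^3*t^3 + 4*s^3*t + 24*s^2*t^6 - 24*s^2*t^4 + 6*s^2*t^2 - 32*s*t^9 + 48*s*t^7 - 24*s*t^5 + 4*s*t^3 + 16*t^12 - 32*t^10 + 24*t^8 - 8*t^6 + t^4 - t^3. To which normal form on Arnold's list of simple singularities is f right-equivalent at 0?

E_6

The Hessian of f at 0 has rank 0. Corank 2; j^3 = -t^3 is a perfect cube, so E-series; the 4-jet and mu = 6 give E_6.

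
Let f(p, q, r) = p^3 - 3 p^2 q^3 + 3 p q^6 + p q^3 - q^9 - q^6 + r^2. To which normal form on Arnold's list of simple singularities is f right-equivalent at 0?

E_7

The Hessian of f at 0 has rank 1. Corank 2; j^3 = p^3 is a perfect cube, so E-series; the 4-jet and mu = 7 give E_7.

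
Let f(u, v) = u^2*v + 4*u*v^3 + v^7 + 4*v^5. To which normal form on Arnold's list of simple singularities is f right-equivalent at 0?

The Hessian of f at 0 is [[0, 0], [0, 0]] with rank 0, so corank 2. A Groebner basis of the Jacobian ideal J(f) in C{u,v} is {u^2*v^2 + 4*u^2/7 + 8*u*v^2/7, u^3 - 8*u^2/7 - 16*u*v^2/7, u*v/2 + v^3}; counting standard monomials gives mu = 8. Corank 2; j^3 = u^2*v has shape L^2 M (L != M), so D-series; mu = 8 gives D_8.

D_8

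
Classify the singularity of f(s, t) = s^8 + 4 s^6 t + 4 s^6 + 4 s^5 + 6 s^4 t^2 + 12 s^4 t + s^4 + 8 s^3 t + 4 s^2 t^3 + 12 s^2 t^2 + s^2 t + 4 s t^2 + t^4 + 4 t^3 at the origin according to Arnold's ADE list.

D_{5}

The Hessian of f at 0 has rank 0. Corank 2; j^3 = t*(s + 2*t)^2 has shape L^2 M (L != M), so D-series; mu = 5 gives D_5.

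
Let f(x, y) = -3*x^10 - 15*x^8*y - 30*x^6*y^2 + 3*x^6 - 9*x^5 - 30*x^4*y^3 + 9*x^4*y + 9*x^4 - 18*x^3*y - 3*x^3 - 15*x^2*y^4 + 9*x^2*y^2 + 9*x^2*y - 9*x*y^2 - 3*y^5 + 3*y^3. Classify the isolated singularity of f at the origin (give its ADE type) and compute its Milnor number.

Type E_8, Milnor number mu = 8.

The Hessian of f at 0 is [[0, 0], [0, 0]] with rank 0, so corank 2. A Groebner basis of the Jacobian ideal J(f) in C{x,y} is {-x^2/4 + x*y^3 + x*y^2/2 + x*y/2 - y^3/2 - y^2/4, y^4, x^3 - 3*x^2/2 + 3*x*y - y^3 - 3*y^2/2, x^2*y - x^2/2 - x*y^2 + x*y - y^2/2}; counting standard monomials gives mu = 8. Corank 2; j^3 = -3*(x - y)^3 is a perfect cube, so E-series; the 5-jet and mu = 8 give E_8.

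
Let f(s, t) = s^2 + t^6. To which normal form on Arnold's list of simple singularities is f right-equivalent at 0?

The Hessian of f at 0 has rank 1. Corank 1: A-series; mu = 5 gives A_5.

A5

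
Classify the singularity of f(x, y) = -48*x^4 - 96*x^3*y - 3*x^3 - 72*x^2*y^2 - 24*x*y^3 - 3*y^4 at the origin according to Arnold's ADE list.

E6

The Hessian of f at 0 has rank 0. Corank 2; j^3 = -3*x^3 is a perfect cube, so E-series; the 4-jet and mu = 6 give E_6.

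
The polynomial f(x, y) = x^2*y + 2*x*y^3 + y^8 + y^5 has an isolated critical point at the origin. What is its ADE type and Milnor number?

The Hessian of f at 0 has rank 0. Corank 2; j^3 = x^2*y has shape L^2 M (L != M), so D-series; mu = 9 gives D_9.

Type D_9, Milnor number mu = 9.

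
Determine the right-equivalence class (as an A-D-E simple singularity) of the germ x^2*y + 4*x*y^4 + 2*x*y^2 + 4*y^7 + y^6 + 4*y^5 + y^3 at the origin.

D_7

The Hessian of f at 0 has rank 0. Corank 2; j^3 = y*(x + y)^2 has shape L^2 M (L != M), so D-series; mu = 7 gives D_7.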